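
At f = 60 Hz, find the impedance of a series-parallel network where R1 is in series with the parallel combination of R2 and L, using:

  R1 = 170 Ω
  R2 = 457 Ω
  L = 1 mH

Step 1 — Angular frequency: ω = 2π·f = 2π·60 = 377 rad/s.
Step 2 — Component impedances:
  R1: Z = R = 170 Ω
  R2: Z = R = 457 Ω
  L: Z = jωL = j·377·0.001 = 0 + j0.377 Ω
Step 3 — Parallel branch: R2 || L = 1/(1/R2 + 1/L) = 0.000311 + j0.377 Ω.
Step 4 — Series with R1: Z_total = R1 + (R2 || L) = 170 + j0.377 Ω = 170∠0.1° Ω.

Z = 170 + j0.377 Ω = 170∠0.1° Ω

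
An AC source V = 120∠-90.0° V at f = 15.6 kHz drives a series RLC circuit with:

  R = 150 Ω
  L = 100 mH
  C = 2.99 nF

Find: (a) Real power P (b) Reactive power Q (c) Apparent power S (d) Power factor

Step 1 — Angular frequency: ω = 2π·f = 2π·1.56e+04 = 9.802e+04 rad/s.
Step 2 — Component impedances:
  R: Z = R = 150 Ω
  L: Z = jωL = j·9.802e+04·0.1 = 0 + j9802 Ω
  C: Z = 1/(jωC) = -j/(ω·C) = 0 - j3412 Ω
Step 3 — Series combination: Z_total = R + L + C = 150 + j6390 Ω = 6391∠88.7° Ω.
Step 4 — Source phasor: V = 120∠-90.0° V = 0 - j120 V.
Step 5 — Current: I = V / Z = -0.01877 - j0.0004406 A = 0.01878∠-178.7° A.
Step 6 — Complex power: S = V·I* = 0.05288 + j2.252 VA.
Step 7 — Real power: P = Re(S) = 0.05288 W.
Step 8 — Reactive power: Q = Im(S) = 2.252 VAR.
Step 9 — Apparent power: |S| = 2.253 VA.
Step 10 — Power factor: PF = P/|S| = 0.02347 (lagging).

(a) P = 0.05288 W  (b) Q = 2.252 VAR  (c) S = 2.253 VA  (d) PF = 0.02347 (lagging)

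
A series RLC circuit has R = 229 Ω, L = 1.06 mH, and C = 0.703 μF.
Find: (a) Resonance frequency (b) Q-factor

Step 1 — Resonance condition Im(Z)=0 gives ω₀ = 1/√(LC).
Step 2 — ω₀ = 1/√(0.00106·7.03e-07) = 3.663e+04 rad/s.
Step 3 — f₀ = ω₀/(2π) = 5830 Hz.
Step 4 — Series Q: Q = ω₀L/R = 3.663e+04·0.00106/229 = 0.1696.

(a) f₀ = 5830 Hz  (b) Q = 0.1696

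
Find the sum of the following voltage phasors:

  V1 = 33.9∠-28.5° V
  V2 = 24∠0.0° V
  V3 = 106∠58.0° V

Step 1 — Convert each phasor to rectangular form:
  V1 = 33.9·(cos(-28.5°) + j·sin(-28.5°)) = 29.79 - j16.18 V
  V2 = 24·(cos(0.0°) + j·sin(0.0°)) = 24 V
  V3 = 106·(cos(58.0°) + j·sin(58.0°)) = 56.17 + j89.89 V
Step 2 — Sum components: V_total = 110 + j73.72 V.
Step 3 — Convert to polar: |V_total| = 132.4 V, ∠V_total = 33.8°.

V_total = 132.4∠33.8° V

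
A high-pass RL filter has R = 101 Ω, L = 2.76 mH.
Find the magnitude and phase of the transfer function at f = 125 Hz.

Step 1 — Angular frequency: ω = 2π·125 = 785.4 rad/s.
Step 2 — Transfer function: H(jω) = jωL/(R + jωL).
Step 3 — Numerator jωL = j·2.168; denominator R + jωL = 101 + j2.168.
Step 4 — H = 0.0004604 + j0.02145.
Step 5 — Magnitude: |H| = 0.02146 (-33.4 dB); phase: φ = 88.8°.

|H| = 0.02146 (-33.4 dB), φ = 88.8°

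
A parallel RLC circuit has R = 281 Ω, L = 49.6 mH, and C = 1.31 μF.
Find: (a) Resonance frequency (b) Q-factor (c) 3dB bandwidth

Step 1 — Resonance: ω₀ = 1/√(LC) = 1/√(0.0496·1.31e-06) = 3923 rad/s.
Step 2 — f₀ = ω₀/(2π) = 624.4 Hz.
Step 3 — Parallel Q: Q = R/(ω₀L) = 281/(3923·0.0496) = 1.444.
Step 4 — Bandwidth: Δω = ω₀/Q = 2717 rad/s; BW = Δω/(2π) = 432.4 Hz.

(a) f₀ = 624.4 Hz  (b) Q = 1.444  (c) BW = 432.4 Hz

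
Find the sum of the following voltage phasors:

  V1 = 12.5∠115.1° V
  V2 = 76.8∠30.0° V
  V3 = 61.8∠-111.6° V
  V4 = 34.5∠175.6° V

Step 1 — Convert each phasor to rectangular form:
  V1 = 12.5·(cos(115.1°) + j·sin(115.1°)) = -5.302 + j11.32 V
  V2 = 76.8·(cos(30.0°) + j·sin(30.0°)) = 66.51 + j38.4 V
  V3 = 61.8·(cos(-111.6°) + j·sin(-111.6°)) = -22.75 - j57.46 V
  V4 = 34.5·(cos(175.6°) + j·sin(175.6°)) = -34.4 + j2.647 V
Step 2 — Sum components: V_total = 4.06 - j5.094 V.
Step 3 — Convert to polar: |V_total| = 6.514 V, ∠V_total = -51.4°.

V_total = 6.514∠-51.4° V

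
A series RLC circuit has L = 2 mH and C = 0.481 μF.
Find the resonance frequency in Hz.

Step 1 — Resonance condition Im(Z)=0 gives ω₀ = 1/√(LC).
Step 2 — ω₀ = 1/√(0.002·4.81e-07) = 3.224e+04 rad/s.
Step 3 — f₀ = ω₀/(2π) = 5131 Hz.

f₀ = 5131 Hz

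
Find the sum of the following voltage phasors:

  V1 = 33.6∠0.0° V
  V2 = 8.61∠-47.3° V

Step 1 — Convert each phasor to rectangular form:
  V1 = 33.6·(cos(0.0°) + j·sin(0.0°)) = 33.6 V
  V2 = 8.61·(cos(-47.3°) + j·sin(-47.3°)) = 5.839 - j6.328 V
Step 2 — Sum components: V_total = 39.44 - j6.328 V.
Step 3 — Convert to polar: |V_total| = 39.94 V, ∠V_total = -9.1°.

V_total = 39.94∠-9.1° V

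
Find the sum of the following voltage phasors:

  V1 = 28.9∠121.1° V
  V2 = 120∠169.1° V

Step 1 — Convert each phasor to rectangular form:
  V1 = 28.9·(cos(121.1°) + j·sin(121.1°)) = -14.93 + j24.75 V
  V2 = 120·(cos(169.1°) + j·sin(169.1°)) = -117.8 + j22.69 V
Step 2 — Sum components: V_total = -132.8 + j47.44 V.
Step 3 — Convert to polar: |V_total| = 141 V, ∠V_total = 160.3°.

V_total = 141∠160.3° V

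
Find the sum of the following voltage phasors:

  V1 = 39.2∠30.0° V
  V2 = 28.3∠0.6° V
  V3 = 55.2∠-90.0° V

Step 1 — Convert each phasor to rectangular form:
  V1 = 39.2·(cos(30.0°) + j·sin(30.0°)) = 33.95 + j19.6 V
  V2 = 28.3·(cos(0.6°) + j·sin(0.6°)) = 28.3 + j0.2964 V
  V3 = 55.2·(cos(-90.0°) + j·sin(-90.0°)) = 0 - j55.2 V
Step 2 — Sum components: V_total = 62.25 - j35.3 V.
Step 3 — Convert to polar: |V_total| = 71.56 V, ∠V_total = -29.6°.

V_total = 71.56∠-29.6° V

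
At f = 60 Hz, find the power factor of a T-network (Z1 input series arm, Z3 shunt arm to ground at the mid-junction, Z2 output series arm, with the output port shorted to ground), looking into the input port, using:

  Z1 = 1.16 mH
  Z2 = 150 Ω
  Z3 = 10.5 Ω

Step 1 — Angular frequency: ω = 2π·f = 2π·60 = 377 rad/s.
Step 2 — Component impedances:
  Z1: Z = jωL = j·377·0.00116 = 0 + j0.4373 Ω
  Z2: Z = R = 150 Ω
  Z3: Z = R = 10.5 Ω
Step 3 — With the output port shorted to ground, the output series arm Z2 runs from the junction to ground; the shunt arm Z3 also runs from the junction to ground. They appear in parallel: Z3 || Z2 = 9.813 Ω.
Step 4 — Series with input arm Z1: Z_in = Z1 + (Z3 || Z2) = 9.813 + j0.4373 Ω = 9.823∠2.6° Ω.
Step 5 — Power factor: PF = cos(φ) = Re(Z)/|Z| = 9.813/9.823 = 0.999.
Step 6 — Type: Im(Z) = 0.4373 ⇒ lagging (phase φ = 2.6°).

PF = 0.999 (lagging, φ = 2.6°)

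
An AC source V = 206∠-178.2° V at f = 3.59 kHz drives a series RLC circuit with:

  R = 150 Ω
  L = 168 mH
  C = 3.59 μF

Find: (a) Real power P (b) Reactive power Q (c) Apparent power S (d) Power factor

Step 1 — Angular frequency: ω = 2π·f = 2π·3590 = 2.256e+04 rad/s.
Step 2 — Component impedances:
  R: Z = R = 150 Ω
  L: Z = jωL = j·2.256e+04·0.168 = 0 + j3790 Ω
  C: Z = 1/(jωC) = -j/(ω·C) = 0 - j12.35 Ω
Step 3 — Series combination: Z_total = R + L + C = 150 + j3777 Ω = 3780∠87.7° Ω.
Step 4 — Source phasor: V = 206∠-178.2° V = -205.9 - j6.471 V.
Step 5 — Current: I = V / Z = -0.003872 + j0.05436 A = 0.0545∠94.1° A.
Step 6 — Complex power: S = V·I* = 0.4455 + j11.22 VA.
Step 7 — Real power: P = Re(S) = 0.4455 W.
Step 8 — Reactive power: Q = Im(S) = 11.22 VAR.
Step 9 — Apparent power: |S| = 11.23 VA.
Step 10 — Power factor: PF = P/|S| = 0.03968 (lagging).

(a) P = 0.4455 W  (b) Q = 11.22 VAR  (c) S = 11.23 VA  (d) PF = 0.03968 (lagging)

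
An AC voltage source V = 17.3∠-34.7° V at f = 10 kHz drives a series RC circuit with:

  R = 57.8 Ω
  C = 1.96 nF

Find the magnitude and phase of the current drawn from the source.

Step 1 — Angular frequency: ω = 2π·f = 2π·1e+04 = 6.283e+04 rad/s.
Step 2 — Component impedances:
  R: Z = R = 57.8 Ω
  C: Z = 1/(jωC) = -j/(ω·C) = 0 - j8120 Ω
Step 3 — Series combination: Z_total = R + C = 57.8 - j8120 Ω = 8120∠-89.6° Ω.
Step 4 — Source phasor: V = 17.3∠-34.7° V = 14.22 - j9.849 V.
Step 5 — Ohm's law: I = V / Z_total = (14.22 - j9.849) / (57.8 - j8120) = 0.001225 + j0.001743 A.
Step 6 — Convert to polar: |I| = 0.00213 A, ∠I = 54.9°.

I = 0.00213∠54.9° A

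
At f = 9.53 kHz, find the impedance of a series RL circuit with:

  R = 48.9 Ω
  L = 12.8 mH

Step 1 — Angular frequency: ω = 2π·f = 2π·9530 = 5.988e+04 rad/s.
Step 2 — Component impedances:
  R: Z = R = 48.9 Ω
  L: Z = jωL = j·5.988e+04·0.0128 = 0 + j766.4 Ω
Step 3 — Series combination: Z_total = R + L = 48.9 + j766.4 Ω = 768∠86.3° Ω.

Z = 48.9 + j766.4 Ω = 768∠86.3° Ω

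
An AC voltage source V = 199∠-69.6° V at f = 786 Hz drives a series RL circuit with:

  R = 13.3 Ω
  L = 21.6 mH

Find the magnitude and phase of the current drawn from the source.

Step 1 — Angular frequency: ω = 2π·f = 2π·786 = 4939 rad/s.
Step 2 — Component impedances:
  R: Z = R = 13.3 Ω
  L: Z = jωL = j·4939·0.0216 = 0 + j106.7 Ω
Step 3 — Series combination: Z_total = R + L = 13.3 + j106.7 Ω = 107.5∠82.9° Ω.
Step 4 — Source phasor: V = 199∠-69.6° V = 69.37 - j186.5 V.
Step 5 — Ohm's law: I = V / Z_total = (69.37 - j186.5) / (13.3 + j106.7) = -1.642 - j0.855 A.
Step 6 — Convert to polar: |I| = 1.851 A, ∠I = -152.5°.

I = 1.851∠-152.5° A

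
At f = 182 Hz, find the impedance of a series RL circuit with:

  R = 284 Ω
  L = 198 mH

Step 1 — Angular frequency: ω = 2π·f = 2π·182 = 1144 rad/s.
Step 2 — Component impedances:
  R: Z = R = 284 Ω
  L: Z = jωL = j·1144·0.198 = 0 + j226.4 Ω
Step 3 — Series combination: Z_total = R + L = 284 + j226.4 Ω = 363.2∠38.6° Ω.

Z = 284 + j226.4 Ω = 363.2∠38.6° Ω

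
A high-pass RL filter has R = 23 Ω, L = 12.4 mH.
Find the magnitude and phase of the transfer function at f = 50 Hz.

Step 1 — Angular frequency: ω = 2π·50 = 314.2 rad/s.
Step 2 — Transfer function: H(jω) = jωL/(R + jωL).
Step 3 — Numerator jωL = j·3.896; denominator R + jωL = 23 + j3.896.
Step 4 — H = 0.02789 + j0.1646.
Step 5 — Magnitude: |H| = 0.167 (-15.5 dB); phase: φ = 80.4°.

|H| = 0.167 (-15.5 dB), φ = 80.4°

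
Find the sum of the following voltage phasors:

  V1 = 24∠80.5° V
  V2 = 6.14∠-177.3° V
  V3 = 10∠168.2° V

Step 1 — Convert each phasor to rectangular form:
  V1 = 24·(cos(80.5°) + j·sin(80.5°)) = 3.961 + j23.67 V
  V2 = 6.14·(cos(-177.3°) + j·sin(-177.3°)) = -6.133 - j0.2892 V
  V3 = 10·(cos(168.2°) + j·sin(168.2°)) = -9.789 + j2.045 V
Step 2 — Sum components: V_total = -11.96 + j25.43 V.
Step 3 — Convert to polar: |V_total| = 28.1 V, ∠V_total = 115.2°.

V_total = 28.1∠115.2° V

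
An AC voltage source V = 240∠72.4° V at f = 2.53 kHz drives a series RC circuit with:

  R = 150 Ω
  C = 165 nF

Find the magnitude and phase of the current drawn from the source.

Step 1 — Angular frequency: ω = 2π·f = 2π·2530 = 1.59e+04 rad/s.
Step 2 — Component impedances:
  R: Z = R = 150 Ω
  C: Z = 1/(jωC) = -j/(ω·C) = 0 - j381.3 Ω
Step 3 — Series combination: Z_total = R + C = 150 - j381.3 Ω = 409.7∠-68.5° Ω.
Step 4 — Source phasor: V = 240∠72.4° V = 72.57 + j228.8 V.
Step 5 — Ohm's law: I = V / Z_total = (72.57 + j228.8) / (150 - j381.3) = -0.4548 + j0.3693 A.
Step 6 — Convert to polar: |I| = 0.5858 A, ∠I = 140.9°.

I = 0.5858∠140.9° A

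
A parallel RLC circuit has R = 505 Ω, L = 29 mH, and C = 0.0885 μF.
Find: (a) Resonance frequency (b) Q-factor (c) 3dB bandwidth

Step 1 — Resonance: ω₀ = 1/√(LC) = 1/√(0.029·8.85e-08) = 1.974e+04 rad/s.
Step 2 — f₀ = ω₀/(2π) = 3142 Hz.
Step 3 — Parallel Q: Q = R/(ω₀L) = 505/(1.974e+04·0.029) = 0.8822.
Step 4 — Bandwidth: Δω = ω₀/Q = 2.238e+04 rad/s; BW = Δω/(2π) = 3561 Hz.

(a) f₀ = 3142 Hz  (b) Q = 0.8822  (c) BW = 3561 Hz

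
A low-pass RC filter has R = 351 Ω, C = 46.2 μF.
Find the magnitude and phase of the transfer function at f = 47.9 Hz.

Step 1 — Angular frequency: ω = 2π·47.9 = 301 rad/s.
Step 2 — Transfer function: H(jω) = 1/(1 + jωRC).
Step 3 — Denominator: 1 + jωRC = 1 + j·301·351·4.62e-05 = 1 + j4.881.
Step 4 — H = 0.04029 - j0.1966.
Step 5 — Magnitude: |H| = 0.2007 (-13.9 dB); phase: φ = -78.4°.

|H| = 0.2007 (-13.9 dB), φ = -78.4°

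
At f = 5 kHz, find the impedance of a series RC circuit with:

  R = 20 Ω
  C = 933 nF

Step 1 — Angular frequency: ω = 2π·f = 2π·5000 = 3.142e+04 rad/s.
Step 2 — Component impedances:
  R: Z = R = 20 Ω
  C: Z = 1/(jωC) = -j/(ω·C) = 0 - j34.12 Ω
Step 3 — Series combination: Z_total = R + C = 20 - j34.12 Ω = 39.55∠-59.6° Ω.

Z = 20 - j34.12 Ω = 39.55∠-59.6° Ω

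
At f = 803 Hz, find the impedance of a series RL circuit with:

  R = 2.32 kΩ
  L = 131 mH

Step 1 — Angular frequency: ω = 2π·f = 2π·803 = 5045 rad/s.
Step 2 — Component impedances:
  R: Z = R = 2320 Ω
  L: Z = jωL = j·5045·0.131 = 0 + j660.9 Ω
Step 3 — Series combination: Z_total = R + L = 2320 + j660.9 Ω = 2412∠15.9° Ω.

Z = 2320 + j660.9 Ω = 2412∠15.9° Ω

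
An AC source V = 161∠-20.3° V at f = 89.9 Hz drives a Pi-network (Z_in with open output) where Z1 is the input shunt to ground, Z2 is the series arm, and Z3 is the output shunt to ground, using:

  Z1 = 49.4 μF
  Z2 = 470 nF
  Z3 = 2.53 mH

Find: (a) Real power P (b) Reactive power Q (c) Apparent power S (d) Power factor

Step 1 — Angular frequency: ω = 2π·f = 2π·89.9 = 564.9 rad/s.
Step 2 — Component impedances:
  Z1: Z = 1/(jωC) = -j/(ω·C) = 0 - j35.84 Ω
  Z2: Z = 1/(jωC) = -j/(ω·C) = 0 - j3767 Ω
  Z3: Z = jωL = j·564.9·0.00253 = 0 + j1.429 Ω
Step 3 — With open output, the series arm Z2 and the output shunt Z3 appear in series to ground: Z2 + Z3 = 0 - j3765 Ω.
Step 4 — Parallel with input shunt Z1: Z_in = Z1 || (Z2 + Z3) = 0 - j35.5 Ω = 35.5∠-90.0° Ω.
Step 5 — Source phasor: V = 161∠-20.3° V = 151 - j55.86 V.
Step 6 — Current: I = V / Z = 1.573 + j4.254 A = 4.535∠69.7° A.
Step 7 — Complex power: S = V·I* = 0 - j730.2 VA.
Step 8 — Real power: P = Re(S) = 0 W.
Step 9 — Reactive power: Q = Im(S) = -730.2 VAR.
Step 10 — Apparent power: |S| = 730.2 VA.
Step 11 — Power factor: PF = P/|S| = 0 (leading).

(a) P = 0 W  (b) Q = -730.2 VAR  (c) S = 730.2 VA  (d) PF = 0 (leading)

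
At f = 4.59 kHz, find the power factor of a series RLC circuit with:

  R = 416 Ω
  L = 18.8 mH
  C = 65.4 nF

Step 1 — Angular frequency: ω = 2π·f = 2π·4590 = 2.884e+04 rad/s.
Step 2 — Component impedances:
  R: Z = R = 416 Ω
  L: Z = jωL = j·2.884e+04·0.0188 = 0 + j542.2 Ω
  C: Z = 1/(jωC) = -j/(ω·C) = 0 - j530.2 Ω
Step 3 — Series combination: Z_total = R + L + C = 416 + j12 Ω = 416.2∠1.7° Ω.
Step 4 — Power factor: PF = cos(φ) = Re(Z)/|Z| = 416/416.17 = 0.9996.
Step 5 — Type: Im(Z) = 12 ⇒ lagging (phase φ = 1.7°).

PF = 0.9996 (lagging, φ = 1.7°)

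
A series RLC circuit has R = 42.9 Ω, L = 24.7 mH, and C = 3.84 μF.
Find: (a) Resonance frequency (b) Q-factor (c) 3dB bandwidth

Step 1 — Resonance condition Im(Z)=0 gives ω₀ = 1/√(LC).
Step 2 — ω₀ = 1/√(0.0247·3.84e-06) = 3247 rad/s.
Step 3 — f₀ = ω₀/(2π) = 516.8 Hz.
Step 4 — Series Q: Q = ω₀L/R = 3247·0.0247/42.9 = 1.87.
Step 5 — 3dB bandwidth: Δω = ω₀/Q = 1737 rad/s; BW = Δω/(2π) = 276.4 Hz.

(a) f₀ = 516.8 Hz  (b) Q = 1.87  (c) BW = 276.4 Hz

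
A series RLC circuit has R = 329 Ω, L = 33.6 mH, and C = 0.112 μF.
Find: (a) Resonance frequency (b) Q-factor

Step 1 — Resonance condition Im(Z)=0 gives ω₀ = 1/√(LC).
Step 2 — ω₀ = 1/√(0.0336·1.12e-07) = 1.63e+04 rad/s.
Step 3 — f₀ = ω₀/(2π) = 2594 Hz.
Step 4 — Series Q: Q = ω₀L/R = 1.63e+04·0.0336/329 = 1.665.

(a) f₀ = 2594 Hz  (b) Q = 1.665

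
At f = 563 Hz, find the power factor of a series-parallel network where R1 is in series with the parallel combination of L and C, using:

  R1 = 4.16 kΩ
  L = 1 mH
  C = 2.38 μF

Step 1 — Angular frequency: ω = 2π·f = 2π·563 = 3537 rad/s.
Step 2 — Component impedances:
  R1: Z = R = 4160 Ω
  L: Z = jωL = j·3537·0.001 = 0 + j3.537 Ω
  C: Z = 1/(jωC) = -j/(ω·C) = 0 - j118.8 Ω
Step 3 — Parallel branch: L || C = 1/(1/L + 1/C) = 0 + j3.646 Ω.
Step 4 — Series with R1: Z_total = R1 + (L || C) = 4160 + j3.646 Ω = 4160∠0.1° Ω.
Step 5 — Power factor: PF = cos(φ) = Re(Z)/|Z| = 4160/4160 = 1.
Step 6 — Type: Im(Z) = 3.646 ⇒ lagging (phase φ = 0.1°).

PF = 1 (lagging, φ = 0.1°)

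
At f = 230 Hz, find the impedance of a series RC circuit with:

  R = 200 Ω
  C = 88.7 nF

Step 1 — Angular frequency: ω = 2π·f = 2π·230 = 1445 rad/s.
Step 2 — Component impedances:
  R: Z = R = 200 Ω
  C: Z = 1/(jωC) = -j/(ω·C) = 0 - j7801 Ω
Step 3 — Series combination: Z_total = R + C = 200 - j7801 Ω = 7804∠-88.5° Ω.

Z = 200 - j7801 Ω = 7804∠-88.5° Ω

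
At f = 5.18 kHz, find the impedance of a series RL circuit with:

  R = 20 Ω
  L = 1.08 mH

Step 1 — Angular frequency: ω = 2π·f = 2π·5180 = 3.255e+04 rad/s.
Step 2 — Component impedances:
  R: Z = R = 20 Ω
  L: Z = jωL = j·3.255e+04·0.00108 = 0 + j35.15 Ω
Step 3 — Series combination: Z_total = R + L = 20 + j35.15 Ω = 40.44∠60.4° Ω.

Z = 20 + j35.15 Ω = 40.44∠60.4° Ω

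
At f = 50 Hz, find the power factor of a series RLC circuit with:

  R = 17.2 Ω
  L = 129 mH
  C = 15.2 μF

Step 1 — Angular frequency: ω = 2π·f = 2π·50 = 314.2 rad/s.
Step 2 — Component impedances:
  R: Z = R = 17.2 Ω
  L: Z = jωL = j·314.2·0.129 = 0 + j40.53 Ω
  C: Z = 1/(jωC) = -j/(ω·C) = 0 - j209.4 Ω
Step 3 — Series combination: Z_total = R + L + C = 17.2 - j168.9 Ω = 169.8∠-84.2° Ω.
Step 4 — Power factor: PF = cos(φ) = Re(Z)/|Z| = 17.2/169.8 = 0.1013.
Step 5 — Type: Im(Z) = -168.9 ⇒ leading (phase φ = -84.2°).

PF = 0.1013 (leading, φ = -84.2°)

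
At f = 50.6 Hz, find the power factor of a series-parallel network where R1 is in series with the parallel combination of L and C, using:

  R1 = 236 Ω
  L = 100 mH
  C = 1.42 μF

Step 1 — Angular frequency: ω = 2π·f = 2π·50.6 = 317.9 rad/s.
Step 2 — Component impedances:
  R1: Z = R = 236 Ω
  L: Z = jωL = j·317.9·0.1 = 0 + j31.79 Ω
  C: Z = 1/(jωC) = -j/(ω·C) = 0 - j2215 Ω
Step 3 — Parallel branch: L || C = 1/(1/L + 1/C) = 0 + j32.26 Ω.
Step 4 — Series with R1: Z_total = R1 + (L || C) = 236 + j32.26 Ω = 238.2∠7.8° Ω.
Step 5 — Power factor: PF = cos(φ) = Re(Z)/|Z| = 236/238.2 = 0.9908.
Step 6 — Type: Im(Z) = 32.26 ⇒ lagging (phase φ = 7.8°).

PF = 0.9908 (lagging, φ = 7.8°)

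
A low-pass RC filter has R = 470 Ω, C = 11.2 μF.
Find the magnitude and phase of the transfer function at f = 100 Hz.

Step 1 — Angular frequency: ω = 2π·100 = 628.3 rad/s.
Step 2 — Transfer function: H(jω) = 1/(1 + jωRC).
Step 3 — Denominator: 1 + jωRC = 1 + j·628.3·470·1.12e-05 = 1 + j3.307.
Step 4 — H = 0.08376 - j0.277.
Step 5 — Magnitude: |H| = 0.2894 (-10.8 dB); phase: φ = -73.2°.

|H| = 0.2894 (-10.8 dB), φ = -73.2°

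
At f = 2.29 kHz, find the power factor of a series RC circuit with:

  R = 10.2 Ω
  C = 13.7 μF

Step 1 — Angular frequency: ω = 2π·f = 2π·2290 = 1.439e+04 rad/s.
Step 2 — Component impedances:
  R: Z = R = 10.2 Ω
  C: Z = 1/(jωC) = -j/(ω·C) = 0 - j5.073 Ω
Step 3 — Series combination: Z_total = R + C = 10.2 - j5.073 Ω = 11.39∠-26.4° Ω.
Step 4 — Power factor: PF = cos(φ) = Re(Z)/|Z| = 10.2/11.392 = 0.8954.
Step 5 — Type: Im(Z) = -5.073 ⇒ leading (phase φ = -26.4°).

PF = 0.8954 (leading, φ = -26.4°)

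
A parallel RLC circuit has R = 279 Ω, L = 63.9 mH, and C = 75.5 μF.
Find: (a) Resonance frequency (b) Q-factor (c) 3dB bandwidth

Step 1 — Resonance: ω₀ = 1/√(LC) = 1/√(0.0639·7.55e-05) = 455.3 rad/s.
Step 2 — f₀ = ω₀/(2π) = 72.46 Hz.
Step 3 — Parallel Q: Q = R/(ω₀L) = 279/(455.3·0.0639) = 9.59.
Step 4 — Bandwidth: Δω = ω₀/Q = 47.47 rad/s; BW = Δω/(2π) = 7.556 Hz.

(a) f₀ = 72.46 Hz  (b) Q = 9.59  (c) BW = 7.556 Hz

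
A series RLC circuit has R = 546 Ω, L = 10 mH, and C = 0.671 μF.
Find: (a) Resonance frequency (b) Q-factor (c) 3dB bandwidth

Step 1 — Resonance: ω₀ = 1/√(LC) = 1/√(0.01·6.71e-07) = 1.221e+04 rad/s.
Step 2 — f₀ = ω₀/(2π) = 1943 Hz.
Step 3 — Series Q: Q = ω₀L/R = 1.221e+04·0.01/546 = 0.2236.
Step 4 — Bandwidth: Δω = ω₀/Q = 5.46e+04 rad/s; BW = Δω/(2π) = 8690 Hz.

(a) f₀ = 1943 Hz  (b) Q = 0.2236  (c) BW = 8690 Hz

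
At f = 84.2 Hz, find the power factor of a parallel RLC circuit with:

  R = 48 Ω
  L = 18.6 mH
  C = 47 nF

Step 1 — Angular frequency: ω = 2π·f = 2π·84.2 = 529 rad/s.
Step 2 — Component impedances:
  R: Z = R = 48 Ω
  L: Z = jωL = j·529·0.0186 = 0 + j9.84 Ω
  C: Z = 1/(jωC) = -j/(ω·C) = 0 - j4.022e+04 Ω
Step 3 — Parallel combination: 1/Z_total = 1/R + 1/L + 1/C; Z_total = 1.937 + j9.445 Ω = 9.642∠78.4° Ω.
Step 4 — Power factor: PF = cos(φ) = Re(Z)/|Z| = 1.937/9.642 = 0.2009.
Step 5 — Type: Im(Z) = 9.445 ⇒ lagging (phase φ = 78.4°).

PF = 0.2009 (lagging, φ = 78.4°)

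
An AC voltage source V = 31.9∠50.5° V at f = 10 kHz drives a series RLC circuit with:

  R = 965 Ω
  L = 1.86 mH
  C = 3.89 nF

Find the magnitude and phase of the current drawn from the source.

Step 1 — Angular frequency: ω = 2π·f = 2π·1e+04 = 6.283e+04 rad/s.
Step 2 — Component impedances:
  R: Z = R = 965 Ω
  L: Z = jωL = j·6.283e+04·0.00186 = 0 + j116.9 Ω
  C: Z = 1/(jωC) = -j/(ω·C) = 0 - j4091 Ω
Step 3 — Series combination: Z_total = R + L + C = 965 - j3975 Ω = 4090∠-76.4° Ω.
Step 4 — Source phasor: V = 31.9∠50.5° V = 20.29 + j24.61 V.
Step 5 — Ohm's law: I = V / Z_total = (20.29 + j24.61) / (965 - j3975) = -0.004678 + j0.006241 A.
Step 6 — Convert to polar: |I| = 0.0078 A, ∠I = 126.9°.

I = 0.0078∠126.9° A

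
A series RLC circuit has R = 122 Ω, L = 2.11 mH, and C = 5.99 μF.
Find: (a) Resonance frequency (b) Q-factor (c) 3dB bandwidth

Step 1 — Resonance: ω₀ = 1/√(LC) = 1/√(0.00211·5.99e-06) = 8895 rad/s.
Step 2 — f₀ = ω₀/(2π) = 1416 Hz.
Step 3 — Series Q: Q = ω₀L/R = 8895·0.00211/122 = 0.1538.
Step 4 — Bandwidth: Δω = ω₀/Q = 5.782e+04 rad/s; BW = Δω/(2π) = 9202 Hz.

(a) f₀ = 1416 Hz  (b) Q = 0.1538  (c) BW = 9202 Hz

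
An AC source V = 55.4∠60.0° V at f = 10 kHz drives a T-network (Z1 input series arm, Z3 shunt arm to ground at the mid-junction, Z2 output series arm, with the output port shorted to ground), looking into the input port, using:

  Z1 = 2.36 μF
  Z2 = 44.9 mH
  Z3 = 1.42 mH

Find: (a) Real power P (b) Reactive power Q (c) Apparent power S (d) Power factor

Step 1 — Angular frequency: ω = 2π·f = 2π·1e+04 = 6.283e+04 rad/s.
Step 2 — Component impedances:
  Z1: Z = 1/(jωC) = -j/(ω·C) = 0 - j6.744 Ω
  Z2: Z = jωL = j·6.283e+04·0.0449 = 0 + j2821 Ω
  Z3: Z = jωL = j·6.283e+04·0.00142 = 0 + j89.22 Ω
Step 3 — With the output port shorted to ground, the output series arm Z2 runs from the junction to ground; the shunt arm Z3 also runs from the junction to ground. They appear in parallel: Z3 || Z2 = 0 + j86.49 Ω.
Step 4 — Series with input arm Z1: Z_in = Z1 + (Z3 || Z2) = 0 + j79.74 Ω = 79.74∠90.0° Ω.
Step 5 — Source phasor: V = 55.4∠60.0° V = 27.7 + j47.98 V.
Step 6 — Current: I = V / Z = 0.6017 - j0.3474 A = 0.6947∠-30.0° A.
Step 7 — Complex power: S = V·I* = 0 + j38.49 VA.
Step 8 — Real power: P = Re(S) = 0 W.
Step 9 — Reactive power: Q = Im(S) = 38.49 VAR.
Step 10 — Apparent power: |S| = 38.49 VA.
Step 11 — Power factor: PF = P/|S| = 0 (lagging).

(a) P = 0 W  (b) Q = 38.49 VAR  (c) S = 38.49 VA  (d) PF = 0 (lagging)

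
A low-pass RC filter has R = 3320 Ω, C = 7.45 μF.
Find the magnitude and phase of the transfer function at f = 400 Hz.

Step 1 — Angular frequency: ω = 2π·400 = 2513 rad/s.
Step 2 — Transfer function: H(jω) = 1/(1 + jωRC).
Step 3 — Denominator: 1 + jωRC = 1 + j·2513·3320·7.45e-06 = 1 + j62.16.
Step 4 — H = 0.0002587 - j0.01608.
Step 5 — Magnitude: |H| = 0.01608 (-35.9 dB); phase: φ = -89.1°.

|H| = 0.01608 (-35.9 dB), φ = -89.1°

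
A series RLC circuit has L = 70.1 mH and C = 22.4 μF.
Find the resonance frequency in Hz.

Step 1 — Resonance condition Im(Z)=0 gives ω₀ = 1/√(LC).
Step 2 — ω₀ = 1/√(0.0701·2.24e-05) = 798 rad/s.
Step 3 — f₀ = ω₀/(2π) = 127 Hz.

f₀ = 127 Hz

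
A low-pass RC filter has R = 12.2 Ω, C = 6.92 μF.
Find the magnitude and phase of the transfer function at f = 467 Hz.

Step 1 — Angular frequency: ω = 2π·467 = 2934 rad/s.
Step 2 — Transfer function: H(jω) = 1/(1 + jωRC).
Step 3 — Denominator: 1 + jωRC = 1 + j·2934·12.2·6.92e-06 = 1 + j0.2477.
Step 4 — H = 0.9422 - j0.2334.
Step 5 — Magnitude: |H| = 0.9707 (-0.3 dB); phase: φ = -13.9°.

|H| = 0.9707 (-0.3 dB), φ = -13.9°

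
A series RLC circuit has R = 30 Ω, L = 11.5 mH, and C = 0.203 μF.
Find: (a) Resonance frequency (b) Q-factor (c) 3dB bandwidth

Step 1 — Resonance condition Im(Z)=0 gives ω₀ = 1/√(LC).
Step 2 — ω₀ = 1/√(0.0115·2.03e-07) = 2.07e+04 rad/s.
Step 3 — f₀ = ω₀/(2π) = 3294 Hz.
Step 4 — Series Q: Q = ω₀L/R = 2.07e+04·0.0115/30 = 7.934.
Step 5 — 3dB bandwidth: Δω = ω₀/Q = 2609 rad/s; BW = Δω/(2π) = 415.2 Hz.

(a) f₀ = 3294 Hz  (b) Q = 7.934  (c) BW = 415.2 Hz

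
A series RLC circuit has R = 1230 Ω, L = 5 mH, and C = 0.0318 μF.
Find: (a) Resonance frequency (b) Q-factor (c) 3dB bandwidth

Step 1 — Resonance condition Im(Z)=0 gives ω₀ = 1/√(LC).
Step 2 — ω₀ = 1/√(0.005·3.18e-08) = 7.931e+04 rad/s.
Step 3 — f₀ = ω₀/(2π) = 1.262e+04 Hz.
Step 4 — Series Q: Q = ω₀L/R = 7.931e+04·0.005/1230 = 0.3224.
Step 5 — 3dB bandwidth: Δω = ω₀/Q = 2.46e+05 rad/s; BW = Δω/(2π) = 3.915e+04 Hz.

(a) f₀ = 1.262e+04 Hz  (b) Q = 0.3224  (c) BW = 3.915e+04 Hz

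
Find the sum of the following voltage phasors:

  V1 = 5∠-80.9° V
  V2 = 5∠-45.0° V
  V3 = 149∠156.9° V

Step 1 — Convert each phasor to rectangular form:
  V1 = 5·(cos(-80.9°) + j·sin(-80.9°)) = 0.7908 - j4.937 V
  V2 = 5·(cos(-45.0°) + j·sin(-45.0°)) = 3.536 - j3.536 V
  V3 = 149·(cos(156.9°) + j·sin(156.9°)) = -137.1 + j58.46 V
Step 2 — Sum components: V_total = -132.7 + j49.99 V.
Step 3 — Convert to polar: |V_total| = 141.8 V, ∠V_total = 159.4°.

V_total = 141.8∠159.4° V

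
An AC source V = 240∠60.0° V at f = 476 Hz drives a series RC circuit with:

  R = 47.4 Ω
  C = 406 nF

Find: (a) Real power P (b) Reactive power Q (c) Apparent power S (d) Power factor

Step 1 — Angular frequency: ω = 2π·f = 2π·476 = 2991 rad/s.
Step 2 — Component impedances:
  R: Z = R = 47.4 Ω
  C: Z = 1/(jωC) = -j/(ω·C) = 0 - j823.5 Ω
Step 3 — Series combination: Z_total = R + C = 47.4 - j823.5 Ω = 824.9∠-86.7° Ω.
Step 4 — Source phasor: V = 240∠60.0° V = 120 + j207.8 V.
Step 5 — Current: I = V / Z = -0.2432 + j0.1597 A = 0.2909∠146.7° A.
Step 6 — Complex power: S = V·I* = 4.012 - j69.71 VA.
Step 7 — Real power: P = Re(S) = 4.012 W.
Step 8 — Reactive power: Q = Im(S) = -69.71 VAR.
Step 9 — Apparent power: |S| = 69.83 VA.
Step 10 — Power factor: PF = P/|S| = 0.05746 (leading).

(a) P = 4.012 W  (b) Q = -69.71 VAR  (c) S = 69.83 VA  (d) PF = 0.05746 (leading)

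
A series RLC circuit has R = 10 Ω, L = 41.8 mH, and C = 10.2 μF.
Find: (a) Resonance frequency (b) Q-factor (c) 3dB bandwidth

Step 1 — Resonance condition Im(Z)=0 gives ω₀ = 1/√(LC).
Step 2 — ω₀ = 1/√(0.0418·1.02e-05) = 1531 rad/s.
Step 3 — f₀ = ω₀/(2π) = 243.7 Hz.
Step 4 — Series Q: Q = ω₀L/R = 1531·0.0418/10 = 6.402.
Step 5 — 3dB bandwidth: Δω = ω₀/Q = 239.2 rad/s; BW = Δω/(2π) = 38.08 Hz.

(a) f₀ = 243.7 Hz  (b) Q = 6.402  (c) BW = 38.08 Hz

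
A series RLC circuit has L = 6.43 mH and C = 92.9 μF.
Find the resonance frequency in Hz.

Step 1 — Resonance condition Im(Z)=0 gives ω₀ = 1/√(LC).
Step 2 — ω₀ = 1/√(0.00643·9.29e-05) = 1294 rad/s.
Step 3 — f₀ = ω₀/(2π) = 205.9 Hz.

f₀ = 205.9 Hz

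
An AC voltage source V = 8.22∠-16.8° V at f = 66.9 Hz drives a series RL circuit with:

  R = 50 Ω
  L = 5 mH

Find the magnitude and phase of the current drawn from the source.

Step 1 — Angular frequency: ω = 2π·f = 2π·66.9 = 420.3 rad/s.
Step 2 — Component impedances:
  R: Z = R = 50 Ω
  L: Z = jωL = j·420.3·0.005 = 0 + j2.102 Ω
Step 3 — Series combination: Z_total = R + L = 50 + j2.102 Ω = 50.04∠2.4° Ω.
Step 4 — Source phasor: V = 8.22∠-16.8° V = 7.869 - j2.376 V.
Step 5 — Ohm's law: I = V / Z_total = (7.869 - j2.376) / (50 + j2.102) = 0.1551 - j0.05404 A.
Step 6 — Convert to polar: |I| = 0.1643 A, ∠I = -19.2°.

I = 0.1643∠-19.2° A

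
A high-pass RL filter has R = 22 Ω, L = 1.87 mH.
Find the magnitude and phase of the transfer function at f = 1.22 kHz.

Step 1 — Angular frequency: ω = 2π·1220 = 7665 rad/s.
Step 2 — Transfer function: H(jω) = jωL/(R + jωL).
Step 3 — Numerator jωL = j·14.33; denominator R + jωL = 22 + j14.33.
Step 4 — H = 0.298 + j0.4574.
Step 5 — Magnitude: |H| = 0.5459 (-5.3 dB); phase: φ = 56.9°.

|H| = 0.5459 (-5.3 dB), φ = 56.9°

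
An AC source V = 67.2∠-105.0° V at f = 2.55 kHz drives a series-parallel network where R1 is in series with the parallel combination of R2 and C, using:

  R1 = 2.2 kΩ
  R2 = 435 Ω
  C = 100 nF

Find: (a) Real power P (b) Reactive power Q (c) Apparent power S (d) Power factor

Step 1 — Angular frequency: ω = 2π·f = 2π·2550 = 1.602e+04 rad/s.
Step 2 — Component impedances:
  R1: Z = R = 2200 Ω
  R2: Z = R = 435 Ω
  C: Z = 1/(jωC) = -j/(ω·C) = 0 - j624.1 Ω
Step 3 — Parallel branch: R2 || C = 1/(1/R2 + 1/C) = 292.8 - j204.1 Ω.
Step 4 — Series with R1: Z_total = R1 + (R2 || C) = 2493 - j204.1 Ω = 2501∠-4.7° Ω.
Step 5 — Source phasor: V = 67.2∠-105.0° V = -17.39 - j64.91 V.
Step 6 — Current: I = V / Z = -0.004813 - j0.02643 A = 0.02687∠-100.3° A.
Step 7 — Complex power: S = V·I* = 1.8 - j0.1473 VA.
Step 8 — Real power: P = Re(S) = 1.8 W.
Step 9 — Reactive power: Q = Im(S) = -0.1473 VAR.
Step 10 — Apparent power: |S| = 1.806 VA.
Step 11 — Power factor: PF = P/|S| = 0.9967 (leading).

(a) P = 1.8 W  (b) Q = -0.1473 VAR  (c) S = 1.806 VA  (d) PF = 0.9967 (leading)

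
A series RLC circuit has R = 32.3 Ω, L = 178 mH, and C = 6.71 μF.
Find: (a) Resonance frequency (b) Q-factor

Step 1 — Resonance condition Im(Z)=0 gives ω₀ = 1/√(LC).
Step 2 — ω₀ = 1/√(0.178·6.71e-06) = 915 rad/s.
Step 3 — f₀ = ω₀/(2π) = 145.6 Hz.
Step 4 — Series Q: Q = ω₀L/R = 915·0.178/32.3 = 5.043.

(a) f₀ = 145.6 Hz  (b) Q = 5.043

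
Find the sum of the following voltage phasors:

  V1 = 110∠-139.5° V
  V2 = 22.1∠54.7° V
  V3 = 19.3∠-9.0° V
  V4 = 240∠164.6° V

Step 1 — Convert each phasor to rectangular form:
  V1 = 110·(cos(-139.5°) + j·sin(-139.5°)) = -83.64 - j71.44 V
  V2 = 22.1·(cos(54.7°) + j·sin(54.7°)) = 12.77 + j18.04 V
  V3 = 19.3·(cos(-9.0°) + j·sin(-9.0°)) = 19.06 - j3.019 V
  V4 = 240·(cos(164.6°) + j·sin(164.6°)) = -231.4 + j63.73 V
Step 2 — Sum components: V_total = -283.2 + j7.312 V.
Step 3 — Convert to polar: |V_total| = 283.3 V, ∠V_total = 178.5°.

V_total = 283.3∠178.5° V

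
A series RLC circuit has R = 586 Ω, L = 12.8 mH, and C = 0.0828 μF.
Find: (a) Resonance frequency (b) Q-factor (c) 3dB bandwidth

Step 1 — Resonance condition Im(Z)=0 gives ω₀ = 1/√(LC).
Step 2 — ω₀ = 1/√(0.0128·8.28e-08) = 3.072e+04 rad/s.
Step 3 — f₀ = ω₀/(2π) = 4889 Hz.
Step 4 — Series Q: Q = ω₀L/R = 3.072e+04·0.0128/586 = 0.671.
Step 5 — 3dB bandwidth: Δω = ω₀/Q = 4.578e+04 rad/s; BW = Δω/(2π) = 7286 Hz.

(a) f₀ = 4889 Hz  (b) Q = 0.671  (c) BW = 7286 Hz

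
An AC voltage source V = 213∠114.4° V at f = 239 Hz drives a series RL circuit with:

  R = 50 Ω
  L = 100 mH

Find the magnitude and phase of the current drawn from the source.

Step 1 — Angular frequency: ω = 2π·f = 2π·239 = 1502 rad/s.
Step 2 — Component impedances:
  R: Z = R = 50 Ω
  L: Z = jωL = j·1502·0.1 = 0 + j150.2 Ω
Step 3 — Series combination: Z_total = R + L = 50 + j150.2 Ω = 158.3∠71.6° Ω.
Step 4 — Source phasor: V = 213∠114.4° V = -87.99 + j194 V.
Step 5 — Ohm's law: I = V / Z_total = (-87.99 + j194) / (50 + j150.2) = 0.9872 + j0.9146 A.
Step 6 — Convert to polar: |I| = 1.346 A, ∠I = 42.8°.

I = 1.346∠42.8° A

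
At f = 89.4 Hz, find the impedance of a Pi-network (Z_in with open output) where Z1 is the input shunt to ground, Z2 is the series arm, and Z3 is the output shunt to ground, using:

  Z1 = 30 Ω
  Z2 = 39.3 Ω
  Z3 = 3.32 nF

Step 1 — Angular frequency: ω = 2π·f = 2π·89.4 = 561.7 rad/s.
Step 2 — Component impedances:
  Z1: Z = R = 30 Ω
  Z2: Z = R = 39.3 Ω
  Z3: Z = 1/(jωC) = -j/(ω·C) = 0 - j5.362e+05 Ω
Step 3 — With open output, the series arm Z2 and the output shunt Z3 appear in series to ground: Z2 + Z3 = 39.3 - j5.362e+05 Ω.
Step 4 — Parallel with input shunt Z1: Z_in = Z1 || (Z2 + Z3) = 30 - j0.001678 Ω = 30∠-0.0° Ω.

Z = 30 - j0.001678 Ω = 30∠-0.0° Ω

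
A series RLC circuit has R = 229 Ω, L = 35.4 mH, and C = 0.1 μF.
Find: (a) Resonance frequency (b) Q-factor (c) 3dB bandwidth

Step 1 — Resonance: ω₀ = 1/√(LC) = 1/√(0.0354·1e-07) = 1.681e+04 rad/s.
Step 2 — f₀ = ω₀/(2π) = 2675 Hz.
Step 3 — Series Q: Q = ω₀L/R = 1.681e+04·0.0354/229 = 2.598.
Step 4 — Bandwidth: Δω = ω₀/Q = 6469 rad/s; BW = Δω/(2π) = 1030 Hz.

(a) f₀ = 2675 Hz  (b) Q = 2.598  (c) BW = 1030 Hz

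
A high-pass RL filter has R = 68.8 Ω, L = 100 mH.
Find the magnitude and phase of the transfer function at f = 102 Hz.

Step 1 — Angular frequency: ω = 2π·102 = 640.9 rad/s.
Step 2 — Transfer function: H(jω) = jωL/(R + jωL).
Step 3 — Numerator jωL = j·64.09; denominator R + jωL = 68.8 + j64.09.
Step 4 — H = 0.4646 + j0.4987.
Step 5 — Magnitude: |H| = 0.6816 (-3.3 dB); phase: φ = 47.0°.

|H| = 0.6816 (-3.3 dB), φ = 47.0°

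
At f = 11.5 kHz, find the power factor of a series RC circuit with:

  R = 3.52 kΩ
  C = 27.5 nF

Step 1 — Angular frequency: ω = 2π·f = 2π·1.15e+04 = 7.226e+04 rad/s.
Step 2 — Component impedances:
  R: Z = R = 3520 Ω
  C: Z = 1/(jωC) = -j/(ω·C) = 0 - j503.3 Ω
Step 3 — Series combination: Z_total = R + C = 3520 - j503.3 Ω = 3556∠-8.1° Ω.
Step 4 — Power factor: PF = cos(φ) = Re(Z)/|Z| = 3520/3556 = 0.9899.
Step 5 — Type: Im(Z) = -503.3 ⇒ leading (phase φ = -8.1°).

PF = 0.9899 (leading, φ = -8.1°)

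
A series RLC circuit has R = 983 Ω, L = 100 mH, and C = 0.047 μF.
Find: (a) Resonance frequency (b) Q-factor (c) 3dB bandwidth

Step 1 — Resonance: ω₀ = 1/√(LC) = 1/√(0.1·4.7e-08) = 1.459e+04 rad/s.
Step 2 — f₀ = ω₀/(2π) = 2322 Hz.
Step 3 — Series Q: Q = ω₀L/R = 1.459e+04·0.1/983 = 1.484.
Step 4 — Bandwidth: Δω = ω₀/Q = 9830 rad/s; BW = Δω/(2π) = 1564 Hz.

(a) f₀ = 2322 Hz  (b) Q = 1.484  (c) BW = 1564 Hz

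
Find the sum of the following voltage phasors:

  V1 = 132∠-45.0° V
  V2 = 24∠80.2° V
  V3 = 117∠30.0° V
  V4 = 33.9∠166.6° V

Step 1 — Convert each phasor to rectangular form:
  V1 = 132·(cos(-45.0°) + j·sin(-45.0°)) = 93.34 - j93.34 V
  V2 = 24·(cos(80.2°) + j·sin(80.2°)) = 4.085 + j23.65 V
  V3 = 117·(cos(30.0°) + j·sin(30.0°)) = 101.3 + j58.5 V
  V4 = 33.9·(cos(166.6°) + j·sin(166.6°)) = -32.98 + j7.856 V
Step 2 — Sum components: V_total = 165.8 - j3.332 V.
Step 3 — Convert to polar: |V_total| = 165.8 V, ∠V_total = -1.2°.

V_total = 165.8∠-1.2° V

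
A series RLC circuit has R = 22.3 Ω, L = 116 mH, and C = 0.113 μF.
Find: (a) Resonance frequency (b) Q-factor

Step 1 — Resonance condition Im(Z)=0 gives ω₀ = 1/√(LC).
Step 2 — ω₀ = 1/√(0.116·1.13e-07) = 8734 rad/s.
Step 3 — f₀ = ω₀/(2π) = 1390 Hz.
Step 4 — Series Q: Q = ω₀L/R = 8734·0.116/22.3 = 45.43.

(a) f₀ = 1390 Hz  (b) Q = 45.43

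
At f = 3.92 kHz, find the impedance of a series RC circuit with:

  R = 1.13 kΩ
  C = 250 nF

Step 1 — Angular frequency: ω = 2π·f = 2π·3920 = 2.463e+04 rad/s.
Step 2 — Component impedances:
  R: Z = R = 1130 Ω
  C: Z = 1/(jωC) = -j/(ω·C) = 0 - j162.4 Ω
Step 3 — Series combination: Z_total = R + C = 1130 - j162.4 Ω = 1142∠-8.2° Ω.

Z = 1130 - j162.4 Ω = 1142∠-8.2° Ω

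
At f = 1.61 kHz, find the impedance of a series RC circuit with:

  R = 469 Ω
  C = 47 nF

Step 1 — Angular frequency: ω = 2π·f = 2π·1610 = 1.012e+04 rad/s.
Step 2 — Component impedances:
  R: Z = R = 469 Ω
  C: Z = 1/(jωC) = -j/(ω·C) = 0 - j2103 Ω
Step 3 — Series combination: Z_total = R + C = 469 - j2103 Ω = 2155∠-77.4° Ω.

Z = 469 - j2103 Ω = 2155∠-77.4° Ω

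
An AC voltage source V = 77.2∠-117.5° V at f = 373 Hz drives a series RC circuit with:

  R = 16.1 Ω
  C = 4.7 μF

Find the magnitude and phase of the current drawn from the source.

Step 1 — Angular frequency: ω = 2π·f = 2π·373 = 2344 rad/s.
Step 2 — Component impedances:
  R: Z = R = 16.1 Ω
  C: Z = 1/(jωC) = -j/(ω·C) = 0 - j90.78 Ω
Step 3 — Series combination: Z_total = R + C = 16.1 - j90.78 Ω = 92.2∠-79.9° Ω.
Step 4 — Source phasor: V = 77.2∠-117.5° V = -35.65 - j68.48 V.
Step 5 — Ohm's law: I = V / Z_total = (-35.65 - j68.48) / (16.1 - j90.78) = 0.6638 - j0.5104 A.
Step 6 — Convert to polar: |I| = 0.8373 A, ∠I = -37.6°.

I = 0.8373∠-37.6° A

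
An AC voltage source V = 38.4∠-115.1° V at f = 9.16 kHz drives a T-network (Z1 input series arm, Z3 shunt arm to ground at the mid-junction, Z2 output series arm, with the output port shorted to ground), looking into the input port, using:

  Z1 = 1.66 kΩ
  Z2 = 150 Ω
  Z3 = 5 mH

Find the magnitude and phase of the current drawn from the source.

Step 1 — Angular frequency: ω = 2π·f = 2π·9160 = 5.755e+04 rad/s.
Step 2 — Component impedances:
  Z1: Z = R = 1660 Ω
  Z2: Z = R = 150 Ω
  Z3: Z = jωL = j·5.755e+04·0.005 = 0 + j287.8 Ω
Step 3 — With the output port shorted to ground, the output series arm Z2 runs from the junction to ground; the shunt arm Z3 also runs from the junction to ground. They appear in parallel: Z3 || Z2 = 118 + j61.48 Ω.
Step 4 — Series with input arm Z1: Z_in = Z1 + (Z3 || Z2) = 1778 + j61.48 Ω = 1779∠2.0° Ω.
Step 5 — Source phasor: V = 38.4∠-115.1° V = -16.29 - j34.77 V.
Step 6 — Ohm's law: I = V / Z_total = (-16.29 - j34.77) / (1778 + j61.48) = -0.009826 - j0.01922 A.
Step 7 — Convert to polar: |I| = 0.02158 A, ∠I = -117.1°.

I = 0.02158∠-117.1° A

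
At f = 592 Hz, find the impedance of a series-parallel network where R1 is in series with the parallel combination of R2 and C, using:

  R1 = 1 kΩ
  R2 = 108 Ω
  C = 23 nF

Step 1 — Angular frequency: ω = 2π·f = 2π·592 = 3720 rad/s.
Step 2 — Component impedances:
  R1: Z = R = 1000 Ω
  R2: Z = R = 108 Ω
  C: Z = 1/(jωC) = -j/(ω·C) = 0 - j1.169e+04 Ω
Step 3 — Parallel branch: R2 || C = 1/(1/R2 + 1/C) = 108 - j0.9978 Ω.
Step 4 — Series with R1: Z_total = R1 + (R2 || C) = 1108 - j0.9978 Ω = 1108∠-0.1° Ω.

Z = 1108 - j0.9978 Ω = 1108∠-0.1° Ω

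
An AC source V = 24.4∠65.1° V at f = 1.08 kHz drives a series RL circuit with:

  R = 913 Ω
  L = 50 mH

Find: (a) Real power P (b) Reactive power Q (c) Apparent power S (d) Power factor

Step 1 — Angular frequency: ω = 2π·f = 2π·1080 = 6786 rad/s.
Step 2 — Component impedances:
  R: Z = R = 913 Ω
  L: Z = jωL = j·6786·0.05 = 0 + j339.3 Ω
Step 3 — Series combination: Z_total = R + L = 913 + j339.3 Ω = 974∠20.4° Ω.
Step 4 — Source phasor: V = 24.4∠65.1° V = 10.27 + j22.13 V.
Step 5 — Current: I = V / Z = 0.0178 + j0.01763 A = 0.02505∠44.7° A.
Step 6 — Complex power: S = V·I* = 0.573 + j0.2129 VA.
Step 7 — Real power: P = Re(S) = 0.573 W.
Step 8 — Reactive power: Q = Im(S) = 0.2129 VAR.
Step 9 — Apparent power: |S| = 0.6112 VA.
Step 10 — Power factor: PF = P/|S| = 0.9374 (lagging).

(a) P = 0.573 W  (b) Q = 0.2129 VAR  (c) S = 0.6112 VA  (d) PF = 0.9374 (lagging)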